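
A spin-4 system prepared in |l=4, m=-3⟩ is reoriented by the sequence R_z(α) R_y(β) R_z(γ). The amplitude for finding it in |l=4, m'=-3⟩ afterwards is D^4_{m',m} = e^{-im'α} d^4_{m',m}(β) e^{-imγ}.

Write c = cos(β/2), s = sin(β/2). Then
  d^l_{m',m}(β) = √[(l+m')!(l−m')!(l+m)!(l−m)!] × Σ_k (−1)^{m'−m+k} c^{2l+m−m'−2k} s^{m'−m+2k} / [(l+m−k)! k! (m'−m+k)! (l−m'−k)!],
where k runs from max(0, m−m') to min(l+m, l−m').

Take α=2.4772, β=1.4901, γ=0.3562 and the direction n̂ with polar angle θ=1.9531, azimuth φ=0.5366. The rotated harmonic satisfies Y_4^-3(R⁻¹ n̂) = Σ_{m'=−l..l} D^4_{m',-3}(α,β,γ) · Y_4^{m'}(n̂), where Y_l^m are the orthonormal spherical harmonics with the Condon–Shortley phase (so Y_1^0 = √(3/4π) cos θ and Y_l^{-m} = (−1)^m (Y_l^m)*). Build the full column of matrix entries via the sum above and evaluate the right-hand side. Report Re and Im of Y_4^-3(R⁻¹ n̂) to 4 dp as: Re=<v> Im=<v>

Need the full column D^4_{m',-3} for m'=−4..4 at α=2.4772, β=1.4901, γ=0.3562.
cos(β/2)=0.735054, sin(β/2)=0.678009
d^4_{-4,-3}: single k=1 term ⇒ +0.222339;  D = -0.004041-0.222302i
d^4_{-3,-3}: k∈[0..1] ⇒ +0.085222 -0.507556 = -0.422333;  D = +0.254317-0.337177i
d^4_{-2,-3}: k∈[0..1] ⇒ -0.294126 +0.750736 = +0.456609;  D = +0.441241-0.117467i
d^4_{-1,-3}: k∈[0..1] ⇒ +0.575514 -0.816088 = -0.240573;  D = +0.221186+0.094615i
d^4_{0,-3}: k∈[0..1] ⇒ -0.791345 +0.673283 = -0.118062;  D = -0.056829-0.103484i
d^4_{1,-3}: k∈[0..1] ⇒ +0.816088 -0.416601 = +0.399487;  D = +0.064512-0.394244i
d^4_{2,-3}: k∈[0..1] ⇒ -0.638732 +0.181146 = -0.457586;  D = +0.336612-0.309964i
d^4_{3,-3}: k∈[0..1] ⇒ +0.367407 -0.044656 = +0.322751;  D = +0.321724-0.025733i
d^4_{4,-3}: single k=0 term ⇒ -0.136934;  D = +0.114195+0.075567i
Y_4^{m'}(θ=1.9531,φ=0.5366) and Σ D·Y over m':
  (-0.0040-0.2223i)·(-0.1785-0.2751i)  (+0.2543-0.3372i)·(+0.0145+0.3727i)  (+0.4412-0.1175i)·(-0.0035+0.0065i)  (+0.2212+0.0946i)·(+0.2851-0.1696i)  (-0.0568-0.1035i)·(-0.0526+0.0000i)  (+0.0645-0.3942i)·(-0.2851-0.1696i)  (+0.3366-0.3100i)·(-0.0035-0.0065i)  (+0.3217-0.0257i)·(-0.0145+0.3727i)  (+0.1142+0.0756i)·(-0.1785+0.2751i)
Y_4^-3(R⁻¹ n̂) = +0.025491+0.367420i

Re=0.0255 Im=0.3674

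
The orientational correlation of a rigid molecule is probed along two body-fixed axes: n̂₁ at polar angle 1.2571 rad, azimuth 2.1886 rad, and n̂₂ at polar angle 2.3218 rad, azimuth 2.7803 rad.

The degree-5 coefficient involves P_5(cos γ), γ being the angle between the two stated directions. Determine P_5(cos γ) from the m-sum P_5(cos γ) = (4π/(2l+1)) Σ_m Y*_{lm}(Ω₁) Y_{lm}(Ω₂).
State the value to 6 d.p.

Term-by-term m-sum for l=5 (normalisation 4π/11 = 1.142397):
  [-5]  conj(Y_{5,-5})(Ω₁) = (-0.018992, -0.360910) ; Y_{5,-5}(Ω₂) = (0.022621, -0.094204) ; Δ = (-0.034429, -0.006375)
  [-4]  conj(Y_{5,-4})(Ω₁) = (-0.290522, 0.230346) ; Y_{5,-4}(Ω₂) = (-0.035833, -0.283731) ; Δ = (0.075766, 0.074176)
  [-3]  conj(Y_{5,-3})(Ω₁) = (-0.040893, -0.011875) ; Y_{5,-3}(Ω₂) = (-0.201747, -0.381061) ; Δ = (0.003725, 0.017978)
  [-2]  conj(Y_{5,-2})(Ω₁) = (0.111186, 0.319194) ; Y_{5,-2}(Ω₂) = (-0.183980, -0.162206) ; Δ = (0.031319, -0.076760)
  [-1]  conj(Y_{5,-1})(Ω₁) = (0.025177, -0.035431) ; Y_{5,-1}(Ω₂) = (0.211515, 0.079927) ; Δ = (0.008157, -0.005482)
  [+0]  conj(Y_{5,0})(Ω₁) = (0.321395, -0.000000) ; Y_{5,0}(Ω₂) = (0.314029, 0.000000) ; Δ = (0.100927, 0.000000)
  [+1]  conj(Y_{5,1})(Ω₁) = (-0.025177, -0.035431) ; Y_{5,1}(Ω₂) = (-0.211515, 0.079927) ; Δ = (0.008157, 0.005482)
  [+2]  conj(Y_{5,2})(Ω₁) = (0.111186, -0.319194) ; Y_{5,2}(Ω₂) = (-0.183980, 0.162206) ; Δ = (0.031319, 0.076760)
  [+3]  conj(Y_{5,3})(Ω₁) = (0.040893, -0.011875) ; Y_{5,3}(Ω₂) = (0.201747, -0.381061) ; Δ = (0.003725, -0.017978)
  [+4]  conj(Y_{5,4})(Ω₁) = (-0.290522, -0.230346) ; Y_{5,4}(Ω₂) = (-0.035833, 0.283731) ; Δ = (0.075766, -0.074176)
  [+5]  conj(Y_{5,5})(Ω₁) = (0.018992, -0.360910) ; Y_{5,5}(Ω₂) = (-0.022621, -0.094204) ; Δ = (-0.034429, 0.006375)
Accumulated sum (0.270006, 0.000000); after 4π/(2l+1) scaling, (0.308454, 0.000000) ⇒ P_5 = 0.308454

0.308454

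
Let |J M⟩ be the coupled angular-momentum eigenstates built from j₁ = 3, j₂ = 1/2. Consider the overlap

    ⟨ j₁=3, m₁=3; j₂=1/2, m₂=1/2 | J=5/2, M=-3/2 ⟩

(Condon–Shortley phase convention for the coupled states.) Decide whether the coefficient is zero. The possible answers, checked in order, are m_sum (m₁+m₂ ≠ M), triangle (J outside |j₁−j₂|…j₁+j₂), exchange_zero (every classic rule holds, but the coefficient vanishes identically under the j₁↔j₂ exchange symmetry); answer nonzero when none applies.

m_sum

m-sum: m₁+m₂ = 3+1/2 = 7/2, M = -3/2  ✗ ⇒ coefficient is 0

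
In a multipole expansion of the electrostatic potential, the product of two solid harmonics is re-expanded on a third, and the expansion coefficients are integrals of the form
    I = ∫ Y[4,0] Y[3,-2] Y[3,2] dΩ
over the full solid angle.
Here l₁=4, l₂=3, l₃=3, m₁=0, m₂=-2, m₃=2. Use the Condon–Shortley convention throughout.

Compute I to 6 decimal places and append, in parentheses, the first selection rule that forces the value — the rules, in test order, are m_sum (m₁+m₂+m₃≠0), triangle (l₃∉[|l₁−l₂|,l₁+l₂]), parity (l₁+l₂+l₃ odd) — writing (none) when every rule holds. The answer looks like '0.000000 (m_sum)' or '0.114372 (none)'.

Rules hold: Σm=0, L=10 even, 1≤3≤7.
N = 9·7·7 = 441
Δ = 4!·4!·2!/11! = 1/34650
Racah Σ t=1..3: t=1:−1/72 t=2:+1/16 t=3:−1/72 = 5/144
⇒ 3j(4 3 3; 0 0 0)² = 2/77, sgn -1
Racah Σ t=0..1: t=0:+1/576 t=1:−1/72 = -7/576
⇒ 3j(4 3 3; 0 -2 2)² = 7/198, sgn +1
4πI² = N·(3j₀)²·(3jₘ)² = 49/121
I = -1·√(0.404959/4π) = -0.17951487
No selection rule forces the value: the integral is nonzero (none).

-0.179515 (none)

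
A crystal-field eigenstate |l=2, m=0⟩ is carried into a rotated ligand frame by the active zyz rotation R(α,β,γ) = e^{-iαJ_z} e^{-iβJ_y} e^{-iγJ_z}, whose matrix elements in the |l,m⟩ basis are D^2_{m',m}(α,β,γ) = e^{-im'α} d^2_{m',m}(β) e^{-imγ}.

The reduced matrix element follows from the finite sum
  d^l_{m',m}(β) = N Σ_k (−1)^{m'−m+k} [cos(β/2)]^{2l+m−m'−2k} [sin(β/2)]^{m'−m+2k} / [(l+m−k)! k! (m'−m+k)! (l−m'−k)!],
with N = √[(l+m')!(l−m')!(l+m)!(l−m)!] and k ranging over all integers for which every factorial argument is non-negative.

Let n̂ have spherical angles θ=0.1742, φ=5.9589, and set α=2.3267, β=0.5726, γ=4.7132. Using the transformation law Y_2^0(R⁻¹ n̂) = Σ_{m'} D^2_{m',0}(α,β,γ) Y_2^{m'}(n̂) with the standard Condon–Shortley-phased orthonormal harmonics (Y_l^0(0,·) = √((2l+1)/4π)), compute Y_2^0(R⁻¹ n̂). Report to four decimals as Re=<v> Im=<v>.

Re=0.2097 Im=0.0000

Need the full column D^2_{m',0} for m'=−2..2 at α=2.3267, β=0.5726, γ=4.7132.
cos(β/2)=0.959295, sin(β/2)=0.282405
d^2_{-2,0}: single k=2 term ⇒ +0.179773;  D = -0.010598-0.179460i
d^2_{-1,0}: k∈[1..2] ⇒ +0.610667 -0.052923 = +0.557744;  D = -0.382583+0.405844i
d^2_{0,0}: k∈[0..2] ⇒ +0.846856 -0.293568 +0.006360 = +0.559648;  D = +0.559648+0.000000i
d^2_{1,0}: k∈[0..1] ⇒ -0.610667 +0.052923 = -0.557744;  D = +0.382583+0.405844i
d^2_{2,0}: single k=0 term ⇒ +0.179773;  D = -0.010598+0.179460i
Y_2^{m'}(θ=0.1742,φ=5.9589) and Σ D·Y over m':
  (-0.0106-0.1795i)·(+0.0092+0.0070i)  (-0.3826+0.4058i)·(+0.1250+0.0420i)  (+0.5596+0.0000i)·(+0.6024+0.0000i)  (+0.3826+0.4058i)·(-0.1250+0.0420i)  (-0.0106+0.1795i)·(+0.0092-0.0070i)
Y_2^0(R⁻¹ n̂) = +0.209679-0.000000i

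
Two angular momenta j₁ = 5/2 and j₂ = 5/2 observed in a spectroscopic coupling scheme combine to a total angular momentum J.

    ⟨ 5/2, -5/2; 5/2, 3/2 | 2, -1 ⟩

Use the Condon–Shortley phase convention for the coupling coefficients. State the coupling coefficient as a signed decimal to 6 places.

-0.597614

triangle: 3!×2!×2!/8! = 24/40320
(j±m)!: 0!×5!×4!×1!×1!×3! = 17280
prefactor² = (2J+1)×Δ×N² = 360/7
  k=3: −1/(3!×0!×2!×1!×0!×1!) = -1/12
Σ = -1/12  ⇒  CG² = 360/7×(-1/12)² = 5/14
CG = −√(5/14) = -0.597614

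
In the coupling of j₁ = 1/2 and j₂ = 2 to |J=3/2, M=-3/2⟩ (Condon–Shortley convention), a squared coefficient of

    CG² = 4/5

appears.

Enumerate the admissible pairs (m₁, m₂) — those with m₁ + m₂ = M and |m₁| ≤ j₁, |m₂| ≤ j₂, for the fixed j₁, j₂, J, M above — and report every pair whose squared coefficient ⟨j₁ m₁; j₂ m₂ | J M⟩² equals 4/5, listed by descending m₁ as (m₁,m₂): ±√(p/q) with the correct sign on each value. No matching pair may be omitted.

(1/2,-2): +√(4/5)

Admissible pairs with m₁+m₂ = M = -3/2: (-1/2,-1), (1/2,-2)
  (m₁,m₂)=(1/2,-2): CG² = 4/5, CG = +√(4/5)   ← matches the target
  (m₁,m₂)=(-1/2,-1): CG² = 1/5, CG = −√(1/5)
Pairs with CG² = 4/5: (1/2,-2): +√(4/5)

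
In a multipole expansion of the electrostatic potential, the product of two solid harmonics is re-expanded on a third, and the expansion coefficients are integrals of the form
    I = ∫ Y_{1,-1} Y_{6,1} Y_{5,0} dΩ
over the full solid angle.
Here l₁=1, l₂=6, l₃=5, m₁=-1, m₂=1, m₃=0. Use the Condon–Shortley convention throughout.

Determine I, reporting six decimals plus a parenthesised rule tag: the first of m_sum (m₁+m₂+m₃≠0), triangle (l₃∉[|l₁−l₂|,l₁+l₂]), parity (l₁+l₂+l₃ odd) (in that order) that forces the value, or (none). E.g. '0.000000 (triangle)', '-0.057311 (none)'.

m-sum 0 ✓  L=12 even ✓  5≤5≤7 ✓
Π(2lᵢ+1) = 3×13×11 = 429
triangle coeff Δ(1,6,5) = 1/858
Σ_t [1,1]: t=1:−1/14400 = -1/14400
(3j)²=6/143 [(1 6 5; 0 0 0)], sign=+1
Σ_t [2,2]: t=2:+1/28800 = 1/28800
(3j)²=7/286 [(1 6 5; -1 1 0)], sign=-1
⇒ 4πI² = 63/143
I = (-1)√(63/143/(4π)) = -0.18723944
No selection rule forces the value: the integral is nonzero (none).

-0.187239 (none)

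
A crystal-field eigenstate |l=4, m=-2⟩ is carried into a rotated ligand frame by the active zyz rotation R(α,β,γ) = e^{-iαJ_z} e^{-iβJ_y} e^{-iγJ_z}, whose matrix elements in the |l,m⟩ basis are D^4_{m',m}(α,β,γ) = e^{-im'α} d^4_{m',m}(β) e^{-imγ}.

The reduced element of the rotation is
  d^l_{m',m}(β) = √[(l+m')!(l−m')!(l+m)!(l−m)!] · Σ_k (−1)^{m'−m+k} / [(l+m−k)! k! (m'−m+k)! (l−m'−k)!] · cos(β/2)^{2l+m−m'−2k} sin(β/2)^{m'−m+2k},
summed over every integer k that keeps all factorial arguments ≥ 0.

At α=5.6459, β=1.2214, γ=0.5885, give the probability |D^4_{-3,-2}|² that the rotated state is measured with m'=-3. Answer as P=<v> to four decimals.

P=0.0623

Split into d^4_{-3,-2}(β=1.2214) × two z-phases.
With c≡cos(β/2)=0.819247 and s≡sin(β/2)=0.573441, N=[1·5040·2·720]^{1/2}=2693.993318
k: max(0,(-2)−(-3))=1 … min(4+(-2),4−(-3))=2
  k=1: (−1)^0·2693.9933/(720)·0.8192^7·0.5734^1 = +0.531442
  k=2: (−1)^1·2693.9933/(240)·0.8192^5·0.5734^3 = -0.781134
d^4_{-3,-2}(1.2214) = +0.531442 -0.781134 = -0.249692
|D^4_{-3,-2}|² = |d^4_{-3,-2}(β)|² = (-0.249692)² = 0.062346 (the z-rotation phases have unit modulus)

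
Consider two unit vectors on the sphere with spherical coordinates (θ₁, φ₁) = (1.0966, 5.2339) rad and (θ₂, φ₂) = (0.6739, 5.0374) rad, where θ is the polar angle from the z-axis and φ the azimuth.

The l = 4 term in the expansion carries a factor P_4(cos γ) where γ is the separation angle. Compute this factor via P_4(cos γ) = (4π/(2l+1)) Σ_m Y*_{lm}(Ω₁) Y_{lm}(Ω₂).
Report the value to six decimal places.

0.215781

Term-by-term m-sum for l=4 (normalisation 4π/9 = 1.396263):
  m=-4: (-0.136606+0.241238i) × (+0.017949-0.064666i) = +0.013148+0.013164i  (running Σ = +0.013148+0.013164i)
  m=-3: (-0.402450+0.002521i) × (-0.196733-0.133372i) = +0.079512+0.053180i  (running Σ = +0.092659+0.066344i)
  m=-2: (-0.061276-0.105117i) × (-0.339534+0.258127i) = +0.047939+0.019874i  (running Σ = +0.140598+0.086217i)
  m=-1: (-0.147493+0.256701i) × (+0.093849+0.278516i) = -0.085338-0.016988i  (running Σ = +0.055261+0.069229i)
  m=0: (-0.183385-0.000000i) × (-0.240045+0.000000i) = +0.044021+0.000000i  (running Σ = +0.099281+0.069229i)
  m=1: (+0.147493+0.256701i) × (-0.093849+0.278516i) = -0.085338+0.016988i  (running Σ = +0.013944+0.086217i)
  m=2: (-0.061276+0.105117i) × (-0.339534-0.258127i) = +0.047939-0.019874i  (running Σ = +0.061882+0.066344i)
  m=3: (+0.402450+0.002521i) × (+0.196733-0.133372i) = +0.079512-0.053180i  (running Σ = +0.141394+0.013164i)
  m=4: (-0.136606-0.241238i) × (+0.017949+0.064666i) = +0.013148-0.013164i  (running Σ = +0.154542+0.000000i)
Σ over m = +0.154542+0.000000i; ×(4π/9) → +0.215781+0.000000i. Real part: 0.215781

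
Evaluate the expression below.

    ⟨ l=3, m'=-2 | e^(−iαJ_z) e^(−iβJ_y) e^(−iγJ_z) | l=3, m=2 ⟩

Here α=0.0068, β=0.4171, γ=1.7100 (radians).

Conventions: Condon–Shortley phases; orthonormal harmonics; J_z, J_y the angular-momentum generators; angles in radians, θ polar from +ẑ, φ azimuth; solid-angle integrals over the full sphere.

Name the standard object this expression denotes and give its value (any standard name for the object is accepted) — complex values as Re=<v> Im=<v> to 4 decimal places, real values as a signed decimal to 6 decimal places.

Wigner D-matrix element, Re=-0.0084 Im=0.0023

This is a Wigner D-matrix element — the rotation-matrix element ⟨l m'| R(α,β,γ) |l m⟩ in the angular-momentum basis.
Split into d^3_{-2,2}(β=0.4171) × two z-phases.
Half-angle: c=0.978332, s=0.207042. N=√(1·120·120·1)=120.000000
Admissible k: 4..5 (factorial args all ≥0)
  k=4: (−1)^0·120.0000/(24)·0.9783^2·0.2070^4 = +0.008794
  k=5: (−1)^1·120.0000/(120)·0.9783^0·0.2070^6 = -0.000079
d^3_{-2,2}(0.4171) = +0.008794 -0.000079 = +0.008715
Phases: e^{-i·(-2)·0.0068}=+0.999908+0.013600i, e^{-i·(2)·1.7100}=-0.961494+0.274825i ⇒ D=-0.008411+0.002281i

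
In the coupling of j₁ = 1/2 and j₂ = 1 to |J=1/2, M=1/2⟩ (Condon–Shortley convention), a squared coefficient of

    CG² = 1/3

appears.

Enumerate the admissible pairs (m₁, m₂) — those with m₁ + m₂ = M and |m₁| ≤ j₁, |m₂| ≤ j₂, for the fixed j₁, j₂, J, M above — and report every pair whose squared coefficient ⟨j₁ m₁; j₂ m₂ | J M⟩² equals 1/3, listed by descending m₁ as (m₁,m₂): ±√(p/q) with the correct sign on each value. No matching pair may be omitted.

(1/2,0): +√(1/3)

Admissible pairs with m₁+m₂ = M = 1/2: (-1/2,1), (1/2,0)
  (m₁,m₂)=(1/2,0): CG² = 1/3, CG = +√(1/3)   ← matches the target
  (m₁,m₂)=(-1/2,1): CG² = 2/3, CG = −√(2/3)
Pairs with CG² = 1/3: (1/2,0): +√(1/3)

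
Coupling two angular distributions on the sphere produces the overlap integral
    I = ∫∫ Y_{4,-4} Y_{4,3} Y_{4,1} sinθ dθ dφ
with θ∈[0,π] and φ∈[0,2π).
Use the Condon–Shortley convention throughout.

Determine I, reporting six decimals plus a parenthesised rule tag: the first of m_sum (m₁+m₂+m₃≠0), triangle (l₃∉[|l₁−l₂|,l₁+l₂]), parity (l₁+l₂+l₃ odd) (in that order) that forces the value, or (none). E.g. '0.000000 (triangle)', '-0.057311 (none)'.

-0.168431 (none)

Rules hold: Σm=0, L=12 even, 0≤4≤8.
N = 9·9·9 = 729
Δ = 4!·4!·4!/13! = 1/450450
Racah Σ t=0..4: t=0:+1/13824 t=1:−1/216 t=2:+1/64 t=3:−1/216 t=4:+1/13824 = 5/768
⇒ 3j(4 4 4; 0 0 0)² = 18/1001, sgn +1
Racah Σ t=4..4: t=4:+1/3456 = 1/3456
⇒ 3j(4 4 4; -4 3 1)² = 35/1287, sgn -1
4πI² = N·(3j₀)²·(3jₘ)² = 7290/20449
I = -1·√(0.356497/4π) = -0.16843130
No selection rule forces the value: the integral is nonzero (none).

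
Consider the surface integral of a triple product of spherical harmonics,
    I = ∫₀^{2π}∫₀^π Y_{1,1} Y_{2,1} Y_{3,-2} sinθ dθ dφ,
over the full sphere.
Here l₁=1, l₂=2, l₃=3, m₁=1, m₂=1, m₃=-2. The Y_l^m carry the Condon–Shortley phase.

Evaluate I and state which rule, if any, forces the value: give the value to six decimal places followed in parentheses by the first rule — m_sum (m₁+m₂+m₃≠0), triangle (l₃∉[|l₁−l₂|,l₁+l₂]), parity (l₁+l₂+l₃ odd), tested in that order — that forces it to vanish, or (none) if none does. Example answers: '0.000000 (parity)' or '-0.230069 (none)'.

0.261169 (none)

Checks pass: Σm=0; 6 even; l₃=3∈[1,3].
(2·1+1)(2·2+1)(2·3+1) = 105
Δ: 0! 2! 4! / 7! → 1/105
sum: t=0:+1/4 = 1/4
3j²(1 2 3; 0 0 0) = Δ·Π!·Σ² = 3/35  (sign -1)
sum: t=0:+1/12 = 1/12
3j²(1 2 3; 1 1 -2) = Δ·Π!·Σ² = 2/21  (sign -1)
combine: 4πI² = 105·3/35·2/21 = 6/7
take √, sign +1: I = 0.26116903
No selection rule forces the value: the integral is nonzero (none).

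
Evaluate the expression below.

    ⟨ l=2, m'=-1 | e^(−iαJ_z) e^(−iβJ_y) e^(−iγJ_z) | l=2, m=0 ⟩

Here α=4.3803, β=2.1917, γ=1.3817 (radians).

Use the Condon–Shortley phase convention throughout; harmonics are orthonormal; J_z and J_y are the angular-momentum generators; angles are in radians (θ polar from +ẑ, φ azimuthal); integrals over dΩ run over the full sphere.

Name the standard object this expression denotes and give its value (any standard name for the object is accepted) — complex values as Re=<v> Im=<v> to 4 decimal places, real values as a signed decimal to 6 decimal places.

This is a Wigner D-matrix element — the rotation-matrix element ⟨l m'| R(α,β,γ) |l m⟩ in the angular-momentum basis.
Split into d^2_{-1,0}(β=2.1917) × two z-phases.
c=cos(2.191700/2)=0.457291, s=sin(2.191700/2)=0.889317; N=√[1·6·2·2]=4.898979
The bounds max(0,m−m')=1 and min(l+m,l−m')=2 give 2 terms
  k=1: (−1)^0·4.8990/(2)·0.4573^3·0.8893^1 = +0.208310
  k=2: (−1)^1·4.8990/(2)·0.4573^1·0.8893^3 = -0.787840
d^2_{-1,0}(2.1917) = +0.208310 -0.787840 = -0.579531
Phases: e^{-i·(-1)·4.3803}=-0.326019-0.945363i, e^{-i·(0)·1.3817}=+1.000000+0.000000i ⇒ D=+0.188938+0.547867i

Wigner D-matrix element, Re=0.1889 Im=0.5479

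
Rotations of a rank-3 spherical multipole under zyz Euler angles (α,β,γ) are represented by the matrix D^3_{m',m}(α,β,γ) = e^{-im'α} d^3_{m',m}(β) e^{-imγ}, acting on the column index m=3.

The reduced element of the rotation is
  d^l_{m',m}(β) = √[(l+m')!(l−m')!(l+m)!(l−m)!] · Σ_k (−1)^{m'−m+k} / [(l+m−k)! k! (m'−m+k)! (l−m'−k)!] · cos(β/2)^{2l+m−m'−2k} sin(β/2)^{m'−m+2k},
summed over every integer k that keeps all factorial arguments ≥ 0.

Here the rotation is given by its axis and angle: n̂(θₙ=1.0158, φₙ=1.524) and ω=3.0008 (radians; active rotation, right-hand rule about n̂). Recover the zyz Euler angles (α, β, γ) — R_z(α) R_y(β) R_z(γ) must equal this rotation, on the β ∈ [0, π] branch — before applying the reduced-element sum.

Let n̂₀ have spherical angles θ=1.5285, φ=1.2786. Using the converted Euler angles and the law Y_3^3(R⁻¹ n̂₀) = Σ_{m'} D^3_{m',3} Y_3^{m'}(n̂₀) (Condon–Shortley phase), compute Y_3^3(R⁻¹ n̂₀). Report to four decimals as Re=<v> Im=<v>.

Re=-0.0390 Im=0.0275

Axis–angle → zyz. n̂ = (sinθₙcosφₙ, sinθₙsinφₙ, cosθₙ) = (+0.039758, +0.848972, +0.526940), ω = 3.0008.
R = I cosω + sinω [n̂]ₓ + (1−cosω) n̂n̂ᵀ gives
  R = [-0.986959, -0.006772, +0.160827; +0.141117, +0.444270, +0.884709; -0.077442, +0.895867, -0.437521]
β = atan2(√(R₁₃²+R₂₃²), R₃₃) = 2.023636; α = atan2(R₂₃, R₁₃) mod 2π = 1.390975; γ = atan2(R₃₂, −R₃₁) mod 2π = 1.484567
Need the full column D^3_{m',3} for m'=−3..3 at α=1.3910, β=2.0236, γ=1.4846.
cos(β/2)=0.530320, sin(β/2)=0.847797
d^3_{-3,3}: single k=6 term ⇒ +0.371323;  D = +0.356782-0.102895i
d^3_{-2,3}: single k=5 term ⇒ +0.568950;  D = -0.057342-0.566053i
d^3_{-1,3}: single k=4 term ⇒ +0.562717;  D = -0.560968-0.044333i
d^3_{0,3}: single k=3 term ⇒ +0.406449;  D = -0.103974+0.392925i
d^3_{1,3}: single k=2 term ⇒ +0.220183;  D = +0.199350+0.093487i
d^3_{2,3}: single k=1 term ⇒ +0.087108;  D = +0.050495-0.070980i
d^3_{3,3}: single k=0 term ⇒ +0.022245;  D = -0.015528-0.015929i
Y_3^{m'}(θ=1.5285,φ=1.2786) and Σ D·Y over m':
  (+0.3568-0.1029i)·(-0.3198+0.2662i)  (-0.0573-0.5661i)·(-0.0360-0.0238i)  (-0.5610-0.0443i)·(-0.0922+0.3064i)  (-0.1040+0.3929i)·(-0.0472+0.0000i)  (+0.1994+0.0935i)·(+0.0922+0.3064i)  (+0.0505-0.0710i)·(-0.0360+0.0238i)  (-0.0155-0.0159i)·(+0.3198+0.2662i)
Y_3^3(R⁻¹ n̂) = -0.039038+0.027489i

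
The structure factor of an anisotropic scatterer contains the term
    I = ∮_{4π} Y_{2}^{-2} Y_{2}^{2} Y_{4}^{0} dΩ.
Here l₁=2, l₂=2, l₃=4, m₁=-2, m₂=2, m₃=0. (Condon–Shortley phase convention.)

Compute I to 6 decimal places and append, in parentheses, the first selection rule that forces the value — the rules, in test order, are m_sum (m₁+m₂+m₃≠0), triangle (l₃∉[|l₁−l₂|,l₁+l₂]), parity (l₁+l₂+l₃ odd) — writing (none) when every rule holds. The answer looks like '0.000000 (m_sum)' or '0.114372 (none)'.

0.040299 (none)

Rules hold: Σm=0, L=8 even, 0≤4≤4.
N = 5·5·9 = 225
Δ = 0!·4!·4!/9! = 1/630
Racah Σ t=0..0: t=0:+1/16 = 1/16
⇒ 3j(2 2 4; 0 0 0)² = 2/35, sgn +1
Racah Σ t=0..0: t=0:+1/576 = 1/576
⇒ 3j(2 2 4; -2 2 0)² = 1/630, sgn +1
4πI² = N·(3j₀)²·(3jₘ)² = 1/49
I = +1·√(0.0204082/4π) = 0.04029926
No selection rule forces the value: the integral is nonzero (none).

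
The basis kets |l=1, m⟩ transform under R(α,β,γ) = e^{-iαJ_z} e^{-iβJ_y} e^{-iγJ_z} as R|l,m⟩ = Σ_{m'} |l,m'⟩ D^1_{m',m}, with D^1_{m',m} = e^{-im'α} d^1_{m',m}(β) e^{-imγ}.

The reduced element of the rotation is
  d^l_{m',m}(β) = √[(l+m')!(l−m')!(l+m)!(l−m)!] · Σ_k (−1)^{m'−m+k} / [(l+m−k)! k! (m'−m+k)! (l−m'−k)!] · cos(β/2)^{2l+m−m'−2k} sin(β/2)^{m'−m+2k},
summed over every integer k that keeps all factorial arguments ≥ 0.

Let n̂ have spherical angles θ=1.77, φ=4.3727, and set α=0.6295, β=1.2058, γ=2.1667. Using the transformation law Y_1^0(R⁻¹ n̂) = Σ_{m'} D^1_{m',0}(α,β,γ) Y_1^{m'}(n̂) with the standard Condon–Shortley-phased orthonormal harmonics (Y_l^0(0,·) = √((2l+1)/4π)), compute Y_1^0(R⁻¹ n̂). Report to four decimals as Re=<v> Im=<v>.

Need the full column D^1_{m',0} for m'=−1..1 at α=0.6295, β=1.2058, γ=2.1667.
cos(β/2)=0.823695, sin(β/2)=0.567034
d^1_{-1,0}: single k=1 term ⇒ +0.660526;  D = +0.533918+0.388879i
d^1_{0,0}: k∈[0..1] ⇒ +0.678473 -0.321527 = +0.356946;  D = +0.356946+0.000000i
d^1_{1,0}: single k=0 term ⇒ -0.660526;  D = -0.533918+0.388879i
Y_1^{m'}(θ=1.77,φ=4.3727) and Σ D·Y over m':
  (+0.5339+0.3889i)·(-0.1128+0.3193i)  (+0.3569+0.0000i)·(-0.0967+0.0000i)  (-0.5339+0.3889i)·(+0.1128+0.3193i)
Y_1^0(R⁻¹ n̂) = -0.403353+0.000000i

Re=-0.4034 Im=0.0000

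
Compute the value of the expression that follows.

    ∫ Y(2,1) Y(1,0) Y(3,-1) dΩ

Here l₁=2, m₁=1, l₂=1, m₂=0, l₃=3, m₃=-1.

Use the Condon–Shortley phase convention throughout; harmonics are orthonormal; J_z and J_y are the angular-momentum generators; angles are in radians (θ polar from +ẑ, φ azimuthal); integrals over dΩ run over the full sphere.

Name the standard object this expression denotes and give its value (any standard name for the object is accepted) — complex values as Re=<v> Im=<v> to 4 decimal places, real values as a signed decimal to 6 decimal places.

This is a Gaunt coefficient — the integral of a triple product of spherical harmonics over the sphere.
Rules hold: Σm=0, L=6 even, 1≤3≤3.
N = 5·3·7 = 105
Δ = 0!·4!·2!/7! = 1/105
Racah Σ t=0..0: t=0:+1/4 = 1/4
⇒ 3j(2 1 3; 0 0 0)² = 3/35, sgn -1
Racah Σ t=0..0: t=0:+1/6 = 1/6
⇒ 3j(2 1 3; 1 0 -1)² = 8/105, sgn +1
4πI² = N·(3j₀)²·(3jₘ)² = 24/35
I = -1·√(0.685714/4π) = -0.23359668

Gaunt coefficient, -0.233597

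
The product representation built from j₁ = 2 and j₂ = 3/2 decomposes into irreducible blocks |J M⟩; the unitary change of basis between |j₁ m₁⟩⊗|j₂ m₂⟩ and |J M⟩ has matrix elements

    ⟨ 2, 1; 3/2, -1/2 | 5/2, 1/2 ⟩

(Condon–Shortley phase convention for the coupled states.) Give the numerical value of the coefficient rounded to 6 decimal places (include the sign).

j₁+j₂−J=1  J+j₁−j₂=3  J−j₁+j₂=2  j₁+j₂+J+1=7
(j₁±m₁, j₂±m₂, J±M) = (3,1,1,2,3,2)
P² = 72/35
sum k=0..1:
  [0] +1/2 = 1/2
  [1] −1/12 = -1/12
S = 5/12
C² = P²·S² = 5/14 ; C = +0.597614

+√(5/14) ≈ +0.597614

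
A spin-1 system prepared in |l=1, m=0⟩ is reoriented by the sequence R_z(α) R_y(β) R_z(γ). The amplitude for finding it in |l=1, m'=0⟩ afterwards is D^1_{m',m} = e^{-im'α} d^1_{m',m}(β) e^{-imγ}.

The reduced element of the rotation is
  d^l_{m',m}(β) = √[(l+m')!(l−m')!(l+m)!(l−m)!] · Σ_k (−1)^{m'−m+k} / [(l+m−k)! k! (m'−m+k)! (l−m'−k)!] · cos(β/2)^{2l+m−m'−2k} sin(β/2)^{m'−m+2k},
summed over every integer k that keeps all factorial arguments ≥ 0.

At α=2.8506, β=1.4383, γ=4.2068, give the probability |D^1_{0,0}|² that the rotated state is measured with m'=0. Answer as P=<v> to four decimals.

P=0.0175

First d^1_{0,0}(β=1.4383), then the phase factors e^{-i(0)α} and e^{-i(0)γ}:
c=cos(1.438300/2)=0.752366, s=sin(1.438300/2)=0.658745; N=√[1·1·1·1]=1.000000
Admissible k: 0..1 (factorial args all ≥0)
  k=0: (−1)^0·1.0000/(1)·0.7524^2·0.6587^0 = +0.566054
  k=1: (−1)^1·1.0000/(1)·0.7524^0·0.6587^2 = -0.433946
d^1_{0,0}(1.4383) = +0.566054 -0.433946 = +0.132109
|D^1_{0,0}|² = |d^1_{0,0}(β)|² = (+0.132109)² = 0.017453 (the z-rotation phases have unit modulus)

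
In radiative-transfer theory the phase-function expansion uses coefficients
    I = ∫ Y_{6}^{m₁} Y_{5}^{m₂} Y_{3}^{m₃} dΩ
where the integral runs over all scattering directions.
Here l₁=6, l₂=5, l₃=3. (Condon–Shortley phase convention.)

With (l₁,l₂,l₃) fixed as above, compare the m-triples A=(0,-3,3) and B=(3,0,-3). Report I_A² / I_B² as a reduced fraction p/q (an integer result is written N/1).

1/3

l's match ⇒ only the (l;m) 3-j factors differ between A and B.
A: triangle coeff Δ(6,5,3) = 1/675675; Σ_t [2,2]: t=2:+1/69120 = 1/69120; (3j)²=4/429 [(6 5 3; 0 -3 3)], sign=+1
B: triangle coeff Δ(6,5,3) = 1/675675; Σ_t [3,3]: t=3:−1/34560 = -1/34560; (3j)²=4/143 [(6 5 3; 3 0 -3)], sign=-1
I_A²/I_B² = (4/429)/(4/143) = 1/3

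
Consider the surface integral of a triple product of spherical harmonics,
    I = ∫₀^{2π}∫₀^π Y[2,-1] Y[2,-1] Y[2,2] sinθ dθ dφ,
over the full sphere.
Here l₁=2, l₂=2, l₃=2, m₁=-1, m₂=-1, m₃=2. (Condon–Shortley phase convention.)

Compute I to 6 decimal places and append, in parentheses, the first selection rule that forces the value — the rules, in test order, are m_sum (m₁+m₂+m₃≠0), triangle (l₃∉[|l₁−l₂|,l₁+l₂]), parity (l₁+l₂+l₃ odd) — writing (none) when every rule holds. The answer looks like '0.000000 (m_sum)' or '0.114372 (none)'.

0.220728 (none)

m-sum 0 ✓  L=6 even ✓  0≤2≤4 ✓
Π(2lᵢ+1) = 5×5×5 = 125
triangle coeff Δ(2,2,2) = 1/630
Σ_t [0,2]: t=0:+1/8 t=1:−1/1 t=2:+1/8 = -3/4
(3j)²=2/35 [(2 2 2; 0 0 0)], sign=-1
Σ_t [1,1]: t=1:−1/4 = -1/4
(3j)²=3/35 [(2 2 2; -1 -1 2)], sign=-1
⇒ 4πI² = 30/49
I = (+1)√(30/49/(4π)) = 0.22072812
No selection rule forces the value: the integral is nonzero (none).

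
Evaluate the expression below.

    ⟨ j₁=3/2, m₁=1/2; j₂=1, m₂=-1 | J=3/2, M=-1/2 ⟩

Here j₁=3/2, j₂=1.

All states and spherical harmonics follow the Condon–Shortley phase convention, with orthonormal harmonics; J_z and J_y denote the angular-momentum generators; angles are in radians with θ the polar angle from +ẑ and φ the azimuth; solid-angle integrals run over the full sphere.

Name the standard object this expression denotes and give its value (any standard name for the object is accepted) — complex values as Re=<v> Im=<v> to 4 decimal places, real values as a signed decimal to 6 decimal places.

This is a Clebsch–Gordan (vector-coupling) coefficient.
√[4·1!2!1!/5! · 2!1!0!2!1!2!] = √(8/15)
  +(−1)^0/∏(0,1,1,0,1,1)! = 1  (running 1)
⟨..|..⟩ = √(8/15)·(1) = +0.730297

Clebsch–Gordan coefficient, +√(8/15) ≈ +0.730297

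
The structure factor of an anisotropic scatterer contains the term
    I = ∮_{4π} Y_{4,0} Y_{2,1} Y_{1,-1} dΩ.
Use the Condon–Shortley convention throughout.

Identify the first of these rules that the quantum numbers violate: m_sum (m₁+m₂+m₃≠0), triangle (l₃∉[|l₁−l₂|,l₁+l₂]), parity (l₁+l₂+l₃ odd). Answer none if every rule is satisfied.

azimuthal sum: 0 + 1 − 1 = 0  ✓
l₃ must lie in [2,6]; have l₃=1  ✗
L = 4 + 2 + 1 = 7 (odd)

triangle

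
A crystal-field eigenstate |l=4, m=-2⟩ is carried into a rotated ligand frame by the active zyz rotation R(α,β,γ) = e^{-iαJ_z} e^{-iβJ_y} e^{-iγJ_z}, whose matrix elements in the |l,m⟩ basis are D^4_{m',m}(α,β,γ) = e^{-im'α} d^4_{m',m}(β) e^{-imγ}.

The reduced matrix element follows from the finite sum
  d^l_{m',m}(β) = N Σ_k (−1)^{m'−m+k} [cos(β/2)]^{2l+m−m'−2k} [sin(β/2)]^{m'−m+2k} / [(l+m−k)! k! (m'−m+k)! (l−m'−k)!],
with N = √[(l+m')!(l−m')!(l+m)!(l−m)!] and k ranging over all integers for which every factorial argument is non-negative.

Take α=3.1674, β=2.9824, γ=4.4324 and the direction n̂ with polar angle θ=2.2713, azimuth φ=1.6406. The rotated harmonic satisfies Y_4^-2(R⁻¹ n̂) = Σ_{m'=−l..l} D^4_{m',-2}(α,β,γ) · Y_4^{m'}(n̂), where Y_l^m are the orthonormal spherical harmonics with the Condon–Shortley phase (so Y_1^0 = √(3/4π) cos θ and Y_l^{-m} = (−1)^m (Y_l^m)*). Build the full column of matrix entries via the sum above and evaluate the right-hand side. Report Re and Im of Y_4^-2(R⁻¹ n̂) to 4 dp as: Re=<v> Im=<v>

Need the full column D^4_{m',-2} for m'=−4..4 at α=3.1674, β=2.9824, γ=4.4324.
cos(β/2)=0.079512, sin(β/2)=0.996834
d^4_{-4,-2}: single k=2 term ⇒ +0.000001;  D = -0.000001+0.000001i
d^4_{-3,-2}: k∈[1..2] ⇒ +0.000000 -0.000035 = -0.000035;  D = -0.000031+0.000016i
d^4_{-2,-2}: k∈[0..2] ⇒ +0.000000 -0.000003 +0.000592 = +0.000589;  D = -0.000515+0.000287i
d^4_{-1,-2}: k∈[0..2] ⇒ -0.000000 +0.000067 -0.006997 = -0.006931;  D = -0.005965+0.003529i
d^4_{0,-2}: k∈[0..2] ⇒ +0.000002 -0.000998 +0.058847 = +0.057851;  D = -0.049015+0.030729i
d^4_{1,-2}: k∈[0..2] ⇒ -0.000045 +0.010496 -0.329936 = -0.319485;  D = -0.266220+0.176628i
d^4_{2,-2}: k∈[0..2] ⇒ +0.000592 -0.074437 +0.974950 = +0.901105;  D = -0.737766+0.517390i
d^4_{3,-2}: k∈[0..1] ⇒ -0.005554 +0.290976 = +0.285423;  D = +0.229379-0.169857i
d^4_{4,-2}: single k=0 term ⇒ +0.032823;  D = -0.025866+0.020208i
Y_4^{m'}(θ=2.2713,φ=1.6406) and Σ D·Y over m':
  (-0.0000+0.0000i)·(+0.1453-0.0417i)  (-0.0000+0.0000i)·(-0.0749-0.3527i)  (-0.0005+0.0003i)·(-0.3695+0.0519i)  (-0.0060+0.0035i)·(-0.0015-0.0213i)  (-0.0490+0.0307i)·(-0.3621+0.0000i)  (-0.2662+0.1766i)·(+0.0015-0.0213i)  (-0.7378+0.5174i)·(-0.3695-0.0519i)  (+0.2294-0.1699i)·(+0.0749-0.3527i)  (-0.0259+0.0202i)·(+0.1453+0.0417i)
Y_4^-2(R⁻¹ n̂) = +0.273568-0.249856i

Re=0.2736 Im=-0.2499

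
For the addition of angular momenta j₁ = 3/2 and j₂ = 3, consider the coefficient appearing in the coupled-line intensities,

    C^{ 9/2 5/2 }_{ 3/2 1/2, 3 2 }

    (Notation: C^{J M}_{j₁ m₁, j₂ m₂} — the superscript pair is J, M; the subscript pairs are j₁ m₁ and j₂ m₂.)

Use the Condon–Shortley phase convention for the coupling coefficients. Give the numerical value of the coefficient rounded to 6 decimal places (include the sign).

+√(1/2) = +0.707107

triangle: 0!*3!*6!/10! = 4320/3628800
(j±m)!: 2!*1!*5!*1!*7!*2! = 2419200
prefactor² = (2J+1)*Δ*N² = 28800
  k=0: +1/(0!*0!*1!*5!*2!*1!) = 1/240
Σ = 1/240  ⇒  CG² = 28800*(1/240)² = 1/2
CG = +√(1/2) = +0.707107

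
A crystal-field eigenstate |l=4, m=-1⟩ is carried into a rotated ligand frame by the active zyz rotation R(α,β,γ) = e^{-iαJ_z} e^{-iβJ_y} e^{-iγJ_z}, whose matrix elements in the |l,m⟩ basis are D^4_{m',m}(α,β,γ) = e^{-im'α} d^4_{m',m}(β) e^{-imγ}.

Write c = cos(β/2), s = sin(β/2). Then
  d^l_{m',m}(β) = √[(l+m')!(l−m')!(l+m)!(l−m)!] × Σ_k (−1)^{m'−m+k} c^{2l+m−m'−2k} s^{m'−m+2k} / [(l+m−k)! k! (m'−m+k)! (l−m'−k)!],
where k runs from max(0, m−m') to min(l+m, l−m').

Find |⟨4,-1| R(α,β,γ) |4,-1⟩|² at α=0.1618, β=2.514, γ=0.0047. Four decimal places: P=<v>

P=0.2443

Split into d^4_{-1,-1}(β=2.5140) × two z-phases.
c=cos(2.514000/2)=0.308672, s=sin(2.514000/2)=0.951169; N=√[6·120·6·120]=720.000000
The bounds max(0,m−m')=0 and min(l+m,l−m')=3 give 4 terms
  k=0: (−1)^0·720.0000/(720)·0.3087^8·0.9512^0 = +0.000082
  k=1: (−1)^1·720.0000/(48)·0.3087^6·0.9512^2 = -0.011738
  k=2: (−1)^2·720.0000/(24)·0.3087^4·0.9512^4 = +0.222915
  k=3: (−1)^3·720.0000/(72)·0.3087^2·0.9512^6 = -0.705568
d^4_{-1,-1}(2.5140) = +0.000082 -0.011738 +0.222915 -0.705568 = -0.494309
|D^4_{-1,-1}|² = |d^4_{-1,-1}(β)|² = (-0.494309)² = 0.244341 (the z-rotation phases have unit modulus)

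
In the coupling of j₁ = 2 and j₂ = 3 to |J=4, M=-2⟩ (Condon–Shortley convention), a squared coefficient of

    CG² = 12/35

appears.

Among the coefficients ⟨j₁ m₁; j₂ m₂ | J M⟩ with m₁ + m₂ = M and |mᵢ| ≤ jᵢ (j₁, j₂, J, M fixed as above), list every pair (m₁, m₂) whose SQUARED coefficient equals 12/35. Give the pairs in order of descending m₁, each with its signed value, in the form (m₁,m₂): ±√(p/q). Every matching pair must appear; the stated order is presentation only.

(0,-2): +√(12/35)

Admissible pairs with m₁+m₂ = M = -2: (-2,0), (-1,-1), (0,-2), (1,-3)
  (m₁,m₂)=(1,-3): CG² = 27/140, CG = +√(27/140)
  (m₁,m₂)=(0,-2): CG² = 12/35, CG = +√(12/35)   ← matches the target
  (m₁,m₂)=(-1,-1): CG² = 1/28, CG = −√(1/28)
  (m₁,m₂)=(-2,0): CG² = 3/7, CG = −√(3/7)
Pairs with CG² = 12/35: (0,-2): +√(12/35)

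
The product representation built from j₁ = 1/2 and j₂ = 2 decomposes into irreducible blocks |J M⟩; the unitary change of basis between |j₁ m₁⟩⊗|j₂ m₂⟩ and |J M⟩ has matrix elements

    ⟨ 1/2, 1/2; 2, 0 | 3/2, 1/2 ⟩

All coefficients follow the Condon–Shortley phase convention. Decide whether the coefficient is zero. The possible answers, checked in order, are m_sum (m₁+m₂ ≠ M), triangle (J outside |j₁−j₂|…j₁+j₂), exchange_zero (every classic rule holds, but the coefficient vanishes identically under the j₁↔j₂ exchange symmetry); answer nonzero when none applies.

m-sum: m₁+m₂ = 1/2+0 = 1/2, M = 1/2  ✓
triangle: |j₁−j₂| = 3/2 ≤ J = 3/2 ≤ j₁+j₂ = 5/2  ✓
exchange: j₁≠j₂ or m₁≠m₂ — the exchange symmetry imposes no constraint here
value check: CG = +√(2/5) = +0.632456 ≠ 0

nonzero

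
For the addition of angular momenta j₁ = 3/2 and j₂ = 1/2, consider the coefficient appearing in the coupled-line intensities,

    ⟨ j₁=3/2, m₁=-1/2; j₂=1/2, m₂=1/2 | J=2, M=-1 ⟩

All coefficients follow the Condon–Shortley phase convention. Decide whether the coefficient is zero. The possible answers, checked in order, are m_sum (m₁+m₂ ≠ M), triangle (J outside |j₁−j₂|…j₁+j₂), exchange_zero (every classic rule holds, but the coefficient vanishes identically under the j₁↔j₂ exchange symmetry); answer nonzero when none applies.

m-sum: m₁+m₂ = -1/2+1/2 = 0, M = -1  ✗ ⇒ coefficient is 0

m_sum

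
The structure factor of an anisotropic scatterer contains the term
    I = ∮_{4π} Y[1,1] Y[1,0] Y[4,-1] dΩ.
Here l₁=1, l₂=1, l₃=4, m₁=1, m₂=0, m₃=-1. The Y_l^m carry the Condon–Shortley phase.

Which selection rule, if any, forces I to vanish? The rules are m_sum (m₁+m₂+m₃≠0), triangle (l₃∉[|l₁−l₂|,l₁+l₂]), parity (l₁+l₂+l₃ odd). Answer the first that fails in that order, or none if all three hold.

triangle

Σmᵢ = 0  ✓
l₃∈[|l₁−l₂|,l₁+l₂]=[0,2] required, l₃=4 fails  ✗
Σlᵢ = 6 ⇒ even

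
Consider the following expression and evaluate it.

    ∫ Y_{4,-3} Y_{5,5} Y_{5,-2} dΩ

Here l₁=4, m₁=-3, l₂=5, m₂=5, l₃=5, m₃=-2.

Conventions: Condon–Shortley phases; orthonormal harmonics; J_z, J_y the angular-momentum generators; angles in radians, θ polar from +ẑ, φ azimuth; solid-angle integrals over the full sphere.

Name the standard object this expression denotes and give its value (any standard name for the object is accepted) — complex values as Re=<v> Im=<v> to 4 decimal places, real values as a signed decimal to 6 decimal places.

Gaunt coefficient, +0.140629

This is a Gaunt coefficient — the integral of a triple product of spherical harmonics over the sphere.
m-sum 0 ✓  L=14 even ✓  1≤5≤9 ✓
Π(2lᵢ+1) = 9×11×11 = 1089
triangle coeff Δ(4,5,5) = 1/3153150
Σ_t [0,4]: t=0:+1/69120 t=1:−1/1728 t=2:+1/576 t=3:−1/1728 t=4:+1/69120 = 7/11520
(3j)²=2/143 [(4 5 5; 0 0 0)], sign=-1
Σ_t [4,4]: t=4:+1/103680 = 1/103680
(3j)²=7/429 [(4 5 5; -3 5 -2)], sign=-1
⇒ 4πI² = 42/169
I = (+1)√(42/169/(4π)) = 0.14062948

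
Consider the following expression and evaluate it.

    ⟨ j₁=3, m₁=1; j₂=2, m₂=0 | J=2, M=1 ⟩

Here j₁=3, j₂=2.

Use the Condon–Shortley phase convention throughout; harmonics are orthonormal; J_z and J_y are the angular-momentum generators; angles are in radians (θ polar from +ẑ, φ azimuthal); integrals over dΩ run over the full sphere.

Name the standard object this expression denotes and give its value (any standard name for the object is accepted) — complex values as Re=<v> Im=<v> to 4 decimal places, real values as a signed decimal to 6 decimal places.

Clebsch–Gordan coefficient, −√(1/7) ≈ -0.377964

This is a Clebsch–Gordan (vector-coupling) coefficient.
j₁+j₂−J=3  J+j₁−j₂=3  J−j₁+j₂=1  j₁+j₂+J+1=8
(j₁±m₁, j₂±m₂, J±M) = (4,2,2,2,3,1)
P² = 36/7
sum k=1..2:
  [1] −1/4 = -1/4
  [2] +1/12 = 1/12
S = -1/6
C² = P²·S² = 1/7 ; C = -0.377964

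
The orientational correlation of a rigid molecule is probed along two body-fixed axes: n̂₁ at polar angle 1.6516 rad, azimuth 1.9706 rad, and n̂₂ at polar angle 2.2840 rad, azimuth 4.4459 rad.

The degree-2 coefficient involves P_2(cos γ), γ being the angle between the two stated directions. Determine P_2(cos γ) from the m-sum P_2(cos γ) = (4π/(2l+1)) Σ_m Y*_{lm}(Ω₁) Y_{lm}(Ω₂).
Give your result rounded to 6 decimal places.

-0.062975

Term-by-term m-sum for l=2 (normalisation 4π/5 = 2.513274):
  m=-2: (-0.26747 - 0.27519j) × (-0.19028 - 0.11225j) = 0.02001 + 0.08239j  (running Σ = 0.02001 + 0.08239j)
  m=-1: (0.02419 - 0.05725j) × (0.10067 - 0.36876j) = -0.01868 - 0.01468j  (running Σ = 0.00133 + 0.06770j)
  m=0: (-0.30923 + 0.00000j) × (0.08962 + 0.00000j) = -0.02771 + 0.00000j  (running Σ = -0.02639 + 0.06770j)
  m=1: (-0.02419 - 0.05725j) × (-0.10067 - 0.36876j) = -0.01868 + 0.01468j  (running Σ = -0.04506 + 0.08239j)
  m=2: (-0.26747 + 0.27519j) × (-0.19028 + 0.11225j) = 0.02001 - 0.08239j  (running Σ = -0.02506 + 0.00000j)
Total Σ_m = -0.02506 + 0.00000j. Multiply by 2.513274: -0.06297 + 0.00000j. P_2(cos γ) = -0.062975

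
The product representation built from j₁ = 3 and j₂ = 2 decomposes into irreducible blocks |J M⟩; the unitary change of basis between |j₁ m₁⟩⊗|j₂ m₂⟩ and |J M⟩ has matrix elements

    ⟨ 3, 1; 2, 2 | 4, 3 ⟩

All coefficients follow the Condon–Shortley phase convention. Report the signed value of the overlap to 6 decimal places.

-0.707107  (= −√(1/2))

triangle: 1!×5!×3!/10! = 720/3628800
(j±m)!: 4!×2!×4!×0!×7!×1! = 5806080
prefactor² = (2J+1)×Δ×N² = 10368
  k=1: −1/(1!×0!×1!×3!×4!×0!) = -1/144
Σ = -1/144  ⇒  CG² = 10368×(-1/144)² = 1/2
CG = −√(1/2) = -0.707107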